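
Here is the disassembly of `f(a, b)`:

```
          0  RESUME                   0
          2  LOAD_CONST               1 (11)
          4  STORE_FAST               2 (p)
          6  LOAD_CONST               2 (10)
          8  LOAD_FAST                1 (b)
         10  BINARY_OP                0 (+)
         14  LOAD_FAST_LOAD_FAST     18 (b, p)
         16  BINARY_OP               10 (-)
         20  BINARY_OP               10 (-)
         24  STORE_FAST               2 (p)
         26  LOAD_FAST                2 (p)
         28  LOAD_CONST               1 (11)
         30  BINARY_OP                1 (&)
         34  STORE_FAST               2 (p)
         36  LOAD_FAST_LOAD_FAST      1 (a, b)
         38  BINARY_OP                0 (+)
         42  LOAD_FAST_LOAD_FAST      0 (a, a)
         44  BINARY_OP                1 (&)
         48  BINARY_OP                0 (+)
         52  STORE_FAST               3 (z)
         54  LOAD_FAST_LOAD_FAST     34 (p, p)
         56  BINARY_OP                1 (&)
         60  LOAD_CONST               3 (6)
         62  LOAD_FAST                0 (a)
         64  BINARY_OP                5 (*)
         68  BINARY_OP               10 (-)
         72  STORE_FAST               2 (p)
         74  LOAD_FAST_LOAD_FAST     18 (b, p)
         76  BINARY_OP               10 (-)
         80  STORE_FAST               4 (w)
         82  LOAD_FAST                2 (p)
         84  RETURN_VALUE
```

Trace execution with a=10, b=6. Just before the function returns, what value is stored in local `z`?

26

LOAD_CONST → push 11. Stack: [11]
STORE_FAST p → p=11. Stack: []
LOAD_CONST → push 10. Stack: [10]
LOAD_FAST b → push 6. Stack: [10, 6]
BINARY_OP + → 10 + 6 = 16. Stack: [16]
LOAD_FAST_LOAD_FAST b,p → push 6,11. Stack: [16, 6, 11]
BINARY_OP - → 6 - 11 = -5. Stack: [16, -5]
BINARY_OP - → 16 - -5 = 21. Stack: [21]
STORE_FAST p → p=21. Stack: []
LOAD_FAST p → push 21. Stack: [21]
LOAD_CONST → push 11. Stack: [21, 11]
BINARY_OP & → 21 & 11 = 1. Stack: [1]
STORE_FAST p → p=1. Stack: []
LOAD_FAST_LOAD_FAST a,b → push 10,6. Stack: [10, 6]
BINARY_OP + → 10 + 6 = 16. Stack: [16]
LOAD_FAST_LOAD_FAST a,a → push 10,10. Stack: [16, 10, 10]
BINARY_OP & → 10 & 10 = 10. Stack: [16, 10]
BINARY_OP + → 16 + 10 = 26. Stack: [26]
STORE_FAST z → z=26. Stack: []
LOAD_FAST_LOAD_FAST p,p → push 1,1. Stack: [1, 1]
BINARY_OP & → 1 & 1 = 1. Stack: [1]
LOAD_CONST → push 6. Stack: [1, 6]
LOAD_FAST a → push 10. Stack: [1, 6, 10]
BINARY_OP * → 6 * 10 = 60. Stack: [1, 60]
BINARY_OP - → 1 - 60 = -59. Stack: [-59]
STORE_FAST p → p=-59. Stack: []
LOAD_FAST_LOAD_FAST b,p → push 6,-59. Stack: [6, -59]
BINARY_OP - → 6 - -59 = 65. Stack: [65]
STORE_FAST w → w=65. Stack: []
LOAD_FAST p → push -59. Stack: [-59]
RETURN_VALUE → return -59.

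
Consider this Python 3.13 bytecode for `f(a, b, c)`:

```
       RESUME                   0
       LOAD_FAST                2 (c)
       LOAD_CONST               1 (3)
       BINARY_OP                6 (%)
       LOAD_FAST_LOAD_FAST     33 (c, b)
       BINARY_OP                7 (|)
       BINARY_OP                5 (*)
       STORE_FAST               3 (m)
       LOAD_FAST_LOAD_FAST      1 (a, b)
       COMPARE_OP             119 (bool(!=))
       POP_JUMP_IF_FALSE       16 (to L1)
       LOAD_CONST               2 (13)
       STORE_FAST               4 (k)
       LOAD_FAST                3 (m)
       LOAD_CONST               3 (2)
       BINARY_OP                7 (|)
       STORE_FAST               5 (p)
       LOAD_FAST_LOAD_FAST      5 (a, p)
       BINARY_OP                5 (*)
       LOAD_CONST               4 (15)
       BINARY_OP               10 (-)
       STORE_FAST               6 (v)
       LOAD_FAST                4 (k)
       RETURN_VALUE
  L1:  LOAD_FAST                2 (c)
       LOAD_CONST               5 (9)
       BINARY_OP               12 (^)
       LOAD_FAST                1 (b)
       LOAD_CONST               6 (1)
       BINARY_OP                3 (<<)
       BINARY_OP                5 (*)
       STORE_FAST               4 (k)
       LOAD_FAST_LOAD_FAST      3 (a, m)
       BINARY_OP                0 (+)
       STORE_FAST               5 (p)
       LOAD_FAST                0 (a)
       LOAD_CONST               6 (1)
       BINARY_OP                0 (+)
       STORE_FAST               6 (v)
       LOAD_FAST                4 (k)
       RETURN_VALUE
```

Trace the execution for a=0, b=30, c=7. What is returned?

LOAD_FAST c → push 7. Stack: [7]
LOAD_CONST → push 3. Stack: [7, 3]
BINARY_OP % → 7 % 3 = 1. Stack: [1]
LOAD_FAST_LOAD_FAST c,b → push 7,30. Stack: [1, 7, 30]
BINARY_OP | → 7 | 30 = 31. Stack: [1, 31]
BINARY_OP * → 1 * 31 = 31. Stack: [31]
STORE_FAST m → m=31. Stack: []
LOAD_FAST_LOAD_FAST a,b → push 0,30. Stack: [0, 30]
COMPARE_OP bool(!=) → 0 vs 30 = True. Stack: [True]
POP_JUMP_IF_FALSE → pop True; no jump. Stack: []
LOAD_CONST → push 13. Stack: [13]
STORE_FAST k → k=13. Stack: []
LOAD_FAST m → push 31. Stack: [31]
LOAD_CONST → push 2. Stack: [31, 2]
BINARY_OP | → 31 | 2 = 31. Stack: [31]
STORE_FAST p → p=31. Stack: []
LOAD_FAST_LOAD_FAST a,p → push 0,31. Stack: [0, 31]
BINARY_OP * → 0 * 31 = 0. Stack: [0]
LOAD_CONST → push 15. Stack: [0, 15]
BINARY_OP - → 0 - 15 = -15. Stack: [-15]
STORE_FAST v → v=-15. Stack: []
LOAD_FAST k → push 13. Stack: [13]
RETURN_VALUE → return 13.

13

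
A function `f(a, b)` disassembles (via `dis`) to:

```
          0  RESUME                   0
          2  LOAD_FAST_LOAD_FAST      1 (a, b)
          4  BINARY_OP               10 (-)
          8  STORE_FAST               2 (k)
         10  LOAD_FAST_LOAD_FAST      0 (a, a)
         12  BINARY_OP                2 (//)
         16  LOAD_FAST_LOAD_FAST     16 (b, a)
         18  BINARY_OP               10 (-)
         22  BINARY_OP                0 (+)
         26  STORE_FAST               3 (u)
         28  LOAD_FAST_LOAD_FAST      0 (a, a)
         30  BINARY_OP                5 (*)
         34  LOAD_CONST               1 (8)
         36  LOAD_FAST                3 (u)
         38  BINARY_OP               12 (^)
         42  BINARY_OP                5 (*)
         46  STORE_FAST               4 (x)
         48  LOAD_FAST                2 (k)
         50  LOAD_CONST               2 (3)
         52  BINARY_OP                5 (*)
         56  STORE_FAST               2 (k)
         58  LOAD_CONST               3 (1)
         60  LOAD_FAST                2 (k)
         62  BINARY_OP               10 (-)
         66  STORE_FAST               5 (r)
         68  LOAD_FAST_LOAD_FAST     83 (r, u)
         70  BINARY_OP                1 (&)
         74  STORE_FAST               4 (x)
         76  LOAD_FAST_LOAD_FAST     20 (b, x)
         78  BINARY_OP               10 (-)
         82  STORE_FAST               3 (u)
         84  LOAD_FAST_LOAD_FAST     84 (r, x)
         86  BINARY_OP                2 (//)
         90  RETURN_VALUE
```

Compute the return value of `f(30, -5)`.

1

LOAD_FAST_LOAD_FAST a,b → push 30,-5. Stack: [30, -5]
BINARY_OP - → 30 - -5 = 35. Stack: [35]
STORE_FAST k → k=35. Stack: []
LOAD_FAST_LOAD_FAST a,a → push 30,30. Stack: [30, 30]
BINARY_OP // → 30 // 30 = 1. Stack: [1]
LOAD_FAST_LOAD_FAST b,a → push -5,30. Stack: [1, -5, 30]
BINARY_OP - → -5 - 30 = -35. Stack: [1, -35]
BINARY_OP + → 1 + -35 = -34. Stack: [-34]
STORE_FAST u → u=-34. Stack: []
LOAD_FAST_LOAD_FAST a,a → push 30,30. Stack: [30, 30]
BINARY_OP * → 30 * 30 = 900. Stack: [900]
LOAD_CONST → push 8. Stack: [900, 8]
LOAD_FAST u → push -34. Stack: [900, 8, -34]
BINARY_OP ^ → 8 ^ -34 = -42. Stack: [900, -42]
BINARY_OP * → 900 * -42 = -37800. Stack: [-37800]
STORE_FAST x → x=-37800. Stack: []
LOAD_FAST k → push 35. Stack: [35]
LOAD_CONST → push 3. Stack: [35, 3]
BINARY_OP * → 35 * 3 = 105. Stack: [105]
STORE_FAST k → k=105. Stack: []
LOAD_CONST → push 1. Stack: [1]
LOAD_FAST k → push 105. Stack: [1, 105]
BINARY_OP - → 1 - 105 = -104. Stack: [-104]
STORE_FAST r → r=-104. Stack: []
LOAD_FAST_LOAD_FAST r,u → push -104,-34. Stack: [-104, -34]
BINARY_OP & → -104 & -34 = -104. Stack: [-104]
STORE_FAST x → x=-104. Stack: []
LOAD_FAST_LOAD_FAST b,x → push -5,-104. Stack: [-5, -104]
BINARY_OP - → -5 - -104 = 99. Stack: [99]
STORE_FAST u → u=99. Stack: []
LOAD_FAST_LOAD_FAST r,x → push -104,-104. Stack: [-104, -104]
BINARY_OP // → -104 // -104 = 1. Stack: [1]
RETURN_VALUE → return 1.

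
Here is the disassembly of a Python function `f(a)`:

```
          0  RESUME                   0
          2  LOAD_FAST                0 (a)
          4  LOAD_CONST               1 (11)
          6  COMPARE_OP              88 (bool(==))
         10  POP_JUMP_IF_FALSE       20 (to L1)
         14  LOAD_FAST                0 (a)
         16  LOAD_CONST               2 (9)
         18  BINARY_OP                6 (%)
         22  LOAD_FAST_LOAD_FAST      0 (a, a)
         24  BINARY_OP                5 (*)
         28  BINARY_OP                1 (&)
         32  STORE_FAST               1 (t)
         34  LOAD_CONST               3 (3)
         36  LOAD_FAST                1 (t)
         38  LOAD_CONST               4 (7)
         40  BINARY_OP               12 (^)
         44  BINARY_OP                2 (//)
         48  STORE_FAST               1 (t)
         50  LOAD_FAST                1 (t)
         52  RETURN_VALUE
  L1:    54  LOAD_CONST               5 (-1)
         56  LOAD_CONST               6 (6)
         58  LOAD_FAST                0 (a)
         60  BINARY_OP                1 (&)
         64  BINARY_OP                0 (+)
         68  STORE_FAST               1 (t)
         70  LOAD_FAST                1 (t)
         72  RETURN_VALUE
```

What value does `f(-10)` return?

LOAD_FAST a → push -10. Stack: [-10]
LOAD_CONST → push 11. Stack: [-10, 11]
COMPARE_OP bool(==) → -10 vs 11 = False. Stack: [False]
POP_JUMP_IF_FALSE → pop False; jump. Stack: []
LOAD_CONST → push -1. Stack: [-1]
LOAD_CONST → push 6. Stack: [-1, 6]
LOAD_FAST a → push -10. Stack: [-1, 6, -10]
BINARY_OP & → 6 & -10 = 6. Stack: [-1, 6]
BINARY_OP + → -1 + 6 = 5. Stack: [5]
STORE_FAST t → t=5. Stack: []
LOAD_FAST t → push 5. Stack: [5]
RETURN_VALUE → return 5.

5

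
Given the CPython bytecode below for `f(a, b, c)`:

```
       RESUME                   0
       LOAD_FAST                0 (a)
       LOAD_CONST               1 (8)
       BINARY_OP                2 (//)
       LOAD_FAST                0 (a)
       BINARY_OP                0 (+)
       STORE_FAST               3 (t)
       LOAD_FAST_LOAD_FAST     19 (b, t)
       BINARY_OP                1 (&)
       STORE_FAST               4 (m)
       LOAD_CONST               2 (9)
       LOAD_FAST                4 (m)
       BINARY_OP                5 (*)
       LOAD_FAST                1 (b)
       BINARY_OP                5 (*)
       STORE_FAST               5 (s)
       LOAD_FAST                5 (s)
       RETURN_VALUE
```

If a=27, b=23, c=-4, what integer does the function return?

LOAD_FAST a → push 27. Stack: [27]
LOAD_CONST → push 8. Stack: [27, 8]
BINARY_OP // → 27 // 8 = 3. Stack: [3]
LOAD_FAST a → push 27. Stack: [3, 27]
BINARY_OP + → 3 + 27 = 30. Stack: [30]
STORE_FAST t → t=30. Stack: []
LOAD_FAST_LOAD_FAST b,t → push 23,30. Stack: [23, 30]
BINARY_OP & → 23 & 30 = 22. Stack: [22]
STORE_FAST m → m=22. Stack: []
LOAD_CONST → push 9. Stack: [9]
LOAD_FAST m → push 22. Stack: [9, 22]
BINARY_OP * → 9 * 22 = 198. Stack: [198]
LOAD_FAST b → push 23. Stack: [198, 23]
BINARY_OP * → 198 * 23 = 4554. Stack: [4554]
STORE_FAST s → s=4554. Stack: []
LOAD_FAST s → push 4554. Stack: [4554]
RETURN_VALUE → return 4554.

4554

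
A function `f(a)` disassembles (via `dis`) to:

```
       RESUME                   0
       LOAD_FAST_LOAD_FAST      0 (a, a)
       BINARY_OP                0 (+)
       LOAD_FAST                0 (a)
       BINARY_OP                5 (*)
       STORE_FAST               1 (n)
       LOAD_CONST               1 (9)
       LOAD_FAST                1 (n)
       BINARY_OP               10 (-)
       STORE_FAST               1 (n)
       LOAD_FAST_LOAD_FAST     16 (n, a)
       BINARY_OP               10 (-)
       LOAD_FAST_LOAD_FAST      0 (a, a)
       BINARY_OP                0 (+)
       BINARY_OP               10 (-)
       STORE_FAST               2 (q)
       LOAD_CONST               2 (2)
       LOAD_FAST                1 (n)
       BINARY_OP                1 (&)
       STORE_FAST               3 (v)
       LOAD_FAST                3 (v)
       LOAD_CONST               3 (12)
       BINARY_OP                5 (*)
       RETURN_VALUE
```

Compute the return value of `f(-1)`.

24

LOAD_FAST_LOAD_FAST a,a → push -1,-1. Stack: [-1, -1]
BINARY_OP + → -1 + -1 = -2. Stack: [-2]
LOAD_FAST a → push -1. Stack: [-2, -1]
BINARY_OP * → -2 * -1 = 2. Stack: [2]
STORE_FAST n → n=2. Stack: []
LOAD_CONST → push 9. Stack: [9]
LOAD_FAST n → push 2. Stack: [9, 2]
BINARY_OP - → 9 - 2 = 7. Stack: [7]
STORE_FAST n → n=7. Stack: []
LOAD_FAST_LOAD_FAST n,a → push 7,-1. Stack: [7, -1]
BINARY_OP - → 7 - -1 = 8. Stack: [8]
LOAD_FAST_LOAD_FAST a,a → push -1,-1. Stack: [8, -1, -1]
BINARY_OP + → -1 + -1 = -2. Stack: [8, -2]
BINARY_OP - → 8 - -2 = 10. Stack: [10]
STORE_FAST q → q=10. Stack: []
LOAD_CONST → push 2. Stack: [2]
LOAD_FAST n → push 7. Stack: [2, 7]
BINARY_OP & → 2 & 7 = 2. Stack: [2]
STORE_FAST v → v=2. Stack: []
LOAD_FAST v → push 2. Stack: [2]
LOAD_CONST → push 12. Stack: [2, 12]
BINARY_OP * → 2 * 12 = 24. Stack: [24]
RETURN_VALUE → return 24.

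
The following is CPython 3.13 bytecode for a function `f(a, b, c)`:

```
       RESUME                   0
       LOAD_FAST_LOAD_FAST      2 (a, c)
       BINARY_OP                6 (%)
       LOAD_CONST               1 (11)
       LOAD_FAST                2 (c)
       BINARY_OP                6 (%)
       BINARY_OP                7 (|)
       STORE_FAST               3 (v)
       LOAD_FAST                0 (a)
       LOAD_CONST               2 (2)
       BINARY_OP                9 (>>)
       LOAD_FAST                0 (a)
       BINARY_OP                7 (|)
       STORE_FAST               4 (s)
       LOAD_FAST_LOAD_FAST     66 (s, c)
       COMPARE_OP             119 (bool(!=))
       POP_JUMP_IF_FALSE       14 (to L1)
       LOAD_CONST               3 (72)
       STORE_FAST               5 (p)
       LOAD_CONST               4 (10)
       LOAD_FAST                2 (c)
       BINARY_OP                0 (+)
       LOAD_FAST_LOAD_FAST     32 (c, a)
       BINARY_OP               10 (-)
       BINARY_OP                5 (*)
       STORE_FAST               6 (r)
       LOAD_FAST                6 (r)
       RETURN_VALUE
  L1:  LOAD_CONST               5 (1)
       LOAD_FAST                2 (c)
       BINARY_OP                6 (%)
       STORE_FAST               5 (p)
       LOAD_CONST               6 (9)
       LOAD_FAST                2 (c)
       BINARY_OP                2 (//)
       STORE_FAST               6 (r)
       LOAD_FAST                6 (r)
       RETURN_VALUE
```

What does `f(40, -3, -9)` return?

LOAD_FAST_LOAD_FAST a,c → push 40,-9. Stack: [40, -9]
BINARY_OP % → 40 % -9 = -5. Stack: [-5]
LOAD_CONST → push 11. Stack: [-5, 11]
LOAD_FAST c → push -9. Stack: [-5, 11, -9]
BINARY_OP % → 11 % -9 = -7. Stack: [-5, -7]
BINARY_OP | → -5 | -7 = -5. Stack: [-5]
STORE_FAST v → v=-5. Stack: []
LOAD_FAST a → push 40. Stack: [40]
LOAD_CONST → push 2. Stack: [40, 2]
BINARY_OP >> → 40 >> 2 = 10. Stack: [10]
LOAD_FAST a → push 40. Stack: [10, 40]
BINARY_OP | → 10 | 40 = 42. Stack: [42]
STORE_FAST s → s=42. Stack: []
LOAD_FAST_LOAD_FAST s,c → push 42,-9. Stack: [42, -9]
COMPARE_OP bool(!=) → 42 vs -9 = True. Stack: [True]
POP_JUMP_IF_FALSE → pop True; no jump. Stack: []
LOAD_CONST → push 72. Stack: [72]
STORE_FAST p → p=72. Stack: []
LOAD_CONST → push 10. Stack: [10]
LOAD_FAST c → push -9. Stack: [10, -9]
BINARY_OP + → 10 + -9 = 1. Stack: [1]
LOAD_FAST_LOAD_FAST c,a → push -9,40. Stack: [1, -9, 40]
BINARY_OP - → -9 - 40 = -49. Stack: [1, -49]
BINARY_OP * → 1 * -49 = -49. Stack: [-49]
STORE_FAST r → r=-49. Stack: []
LOAD_FAST r → push -49. Stack: [-49]
RETURN_VALUE → return -49.

-49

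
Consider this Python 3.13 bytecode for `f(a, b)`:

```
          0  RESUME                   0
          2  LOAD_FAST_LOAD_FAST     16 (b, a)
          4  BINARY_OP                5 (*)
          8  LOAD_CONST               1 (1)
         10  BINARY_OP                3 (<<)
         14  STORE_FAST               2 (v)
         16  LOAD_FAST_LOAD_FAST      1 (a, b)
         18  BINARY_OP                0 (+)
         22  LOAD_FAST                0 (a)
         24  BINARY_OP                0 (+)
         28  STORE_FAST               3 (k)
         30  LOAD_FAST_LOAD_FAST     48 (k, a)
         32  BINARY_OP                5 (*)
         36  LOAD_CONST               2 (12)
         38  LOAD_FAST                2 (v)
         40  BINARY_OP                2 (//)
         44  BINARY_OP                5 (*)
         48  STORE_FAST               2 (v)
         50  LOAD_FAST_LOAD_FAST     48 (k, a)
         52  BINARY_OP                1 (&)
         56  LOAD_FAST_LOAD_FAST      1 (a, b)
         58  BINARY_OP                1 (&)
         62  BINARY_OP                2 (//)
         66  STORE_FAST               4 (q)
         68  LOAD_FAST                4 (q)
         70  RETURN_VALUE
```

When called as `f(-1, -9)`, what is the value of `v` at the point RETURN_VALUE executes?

0

LOAD_FAST_LOAD_FAST b,a → push -9,-1. Stack: [-9, -1]
BINARY_OP * → -9 * -1 = 9. Stack: [9]
LOAD_CONST → push 1. Stack: [9, 1]
BINARY_OP << → 9 << 1 = 18. Stack: [18]
STORE_FAST v → v=18. Stack: []
LOAD_FAST_LOAD_FAST a,b → push -1,-9. Stack: [-1, -9]
BINARY_OP + → -1 + -9 = -10. Stack: [-10]
LOAD_FAST a → push -1. Stack: [-10, -1]
BINARY_OP + → -10 + -1 = -11. Stack: [-11]
STORE_FAST k → k=-11. Stack: []
LOAD_FAST_LOAD_FAST k,a → push -11,-1. Stack: [-11, -1]
BINARY_OP * → -11 * -1 = 11. Stack: [11]
LOAD_CONST → push 12. Stack: [11, 12]
LOAD_FAST v → push 18. Stack: [11, 12, 18]
BINARY_OP // → 12 // 18 = 0. Stack: [11, 0]
BINARY_OP * → 11 * 0 = 0. Stack: [0]
STORE_FAST v → v=0. Stack: []
LOAD_FAST_LOAD_FAST k,a → push -11,-1. Stack: [-11, -1]
BINARY_OP & → -11 & -1 = -11. Stack: [-11]
LOAD_FAST_LOAD_FAST a,b → push -1,-9. Stack: [-11, -1, -9]
BINARY_OP & → -1 & -9 = -9. Stack: [-11, -9]
BINARY_OP // → -11 // -9 = 1. Stack: [1]
STORE_FAST q → q=1. Stack: []
LOAD_FAST q → push 1. Stack: [1]
RETURN_VALUE → return 1.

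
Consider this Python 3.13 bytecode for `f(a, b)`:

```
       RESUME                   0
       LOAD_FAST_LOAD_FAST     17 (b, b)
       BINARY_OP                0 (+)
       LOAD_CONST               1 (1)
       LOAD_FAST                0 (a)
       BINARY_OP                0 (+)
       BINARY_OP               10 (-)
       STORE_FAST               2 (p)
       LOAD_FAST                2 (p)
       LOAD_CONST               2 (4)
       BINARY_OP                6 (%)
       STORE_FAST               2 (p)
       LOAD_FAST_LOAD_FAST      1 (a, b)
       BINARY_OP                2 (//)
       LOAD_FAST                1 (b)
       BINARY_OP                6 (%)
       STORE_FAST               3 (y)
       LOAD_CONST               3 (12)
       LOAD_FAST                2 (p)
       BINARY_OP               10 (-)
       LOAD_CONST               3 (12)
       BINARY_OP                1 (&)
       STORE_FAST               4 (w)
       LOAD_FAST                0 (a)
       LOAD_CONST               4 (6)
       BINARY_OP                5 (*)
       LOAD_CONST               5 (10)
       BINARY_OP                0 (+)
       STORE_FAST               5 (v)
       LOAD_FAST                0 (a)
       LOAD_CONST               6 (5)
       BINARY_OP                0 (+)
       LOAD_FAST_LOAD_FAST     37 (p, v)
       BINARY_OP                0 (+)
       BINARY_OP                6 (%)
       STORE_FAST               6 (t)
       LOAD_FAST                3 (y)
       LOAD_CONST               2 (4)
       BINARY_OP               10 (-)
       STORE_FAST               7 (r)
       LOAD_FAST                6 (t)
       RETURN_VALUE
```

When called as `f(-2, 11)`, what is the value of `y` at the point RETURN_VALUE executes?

LOAD_FAST_LOAD_FAST b,b → push 11,11. Stack: [11, 11]
BINARY_OP + → 11 + 11 = 22. Stack: [22]
LOAD_CONST → push 1. Stack: [22, 1]
LOAD_FAST a → push -2. Stack: [22, 1, -2]
BINARY_OP + → 1 + -2 = -1. Stack: [22, -1]
BINARY_OP - → 22 - -1 = 23. Stack: [23]
STORE_FAST p → p=23. Stack: []
LOAD_FAST p → push 23. Stack: [23]
LOAD_CONST → push 4. Stack: [23, 4]
BINARY_OP % → 23 % 4 = 3. Stack: [3]
STORE_FAST p → p=3. Stack: []
LOAD_FAST_LOAD_FAST a,b → push -2,11. Stack: [-2, 11]
BINARY_OP // → -2 // 11 = -1. Stack: [-1]
LOAD_FAST b → push 11. Stack: [-1, 11]
BINARY_OP % → -1 % 11 = 10. Stack: [10]
STORE_FAST y → y=10. Stack: []
LOAD_CONST → push 12. Stack: [12]
LOAD_FAST p → push 3. Stack: [12, 3]
BINARY_OP - → 12 - 3 = 9. Stack: [9]
LOAD_CONST → push 12. Stack: [9, 12]
BINARY_OP & → 9 & 12 = 8. Stack: [8]
STORE_FAST w → w=8. Stack: []
LOAD_FAST a → push -2. Stack: [-2]
LOAD_CONST → push 6. Stack: [-2, 6]
BINARY_OP * → -2 * 6 = -12. Stack: [-12]
LOAD_CONST → push 10. Stack: [-12, 10]
BINARY_OP + → -12 + 10 = -2. Stack: [-2]
STORE_FAST v → v=-2. Stack: []
LOAD_FAST a → push -2. Stack: [-2]
LOAD_CONST → push 5. Stack: [-2, 5]
BINARY_OP + → -2 + 5 = 3. Stack: [3]
LOAD_FAST_LOAD_FAST p,v → push 3,-2. Stack: [3, 3, -2]
BINARY_OP + → 3 + -2 = 1. Stack: [3, 1]
BINARY_OP % → 3 % 1 = 0. Stack: [0]
STORE_FAST t → t=0. Stack: []
LOAD_FAST y → push 10. Stack: [10]
LOAD_CONST → push 4. Stack: [10, 4]
BINARY_OP - → 10 - 4 = 6. Stack: [6]
STORE_FAST r → r=6. Stack: []
LOAD_FAST t → push 0. Stack: [0]
RETURN_VALUE → return 0.

10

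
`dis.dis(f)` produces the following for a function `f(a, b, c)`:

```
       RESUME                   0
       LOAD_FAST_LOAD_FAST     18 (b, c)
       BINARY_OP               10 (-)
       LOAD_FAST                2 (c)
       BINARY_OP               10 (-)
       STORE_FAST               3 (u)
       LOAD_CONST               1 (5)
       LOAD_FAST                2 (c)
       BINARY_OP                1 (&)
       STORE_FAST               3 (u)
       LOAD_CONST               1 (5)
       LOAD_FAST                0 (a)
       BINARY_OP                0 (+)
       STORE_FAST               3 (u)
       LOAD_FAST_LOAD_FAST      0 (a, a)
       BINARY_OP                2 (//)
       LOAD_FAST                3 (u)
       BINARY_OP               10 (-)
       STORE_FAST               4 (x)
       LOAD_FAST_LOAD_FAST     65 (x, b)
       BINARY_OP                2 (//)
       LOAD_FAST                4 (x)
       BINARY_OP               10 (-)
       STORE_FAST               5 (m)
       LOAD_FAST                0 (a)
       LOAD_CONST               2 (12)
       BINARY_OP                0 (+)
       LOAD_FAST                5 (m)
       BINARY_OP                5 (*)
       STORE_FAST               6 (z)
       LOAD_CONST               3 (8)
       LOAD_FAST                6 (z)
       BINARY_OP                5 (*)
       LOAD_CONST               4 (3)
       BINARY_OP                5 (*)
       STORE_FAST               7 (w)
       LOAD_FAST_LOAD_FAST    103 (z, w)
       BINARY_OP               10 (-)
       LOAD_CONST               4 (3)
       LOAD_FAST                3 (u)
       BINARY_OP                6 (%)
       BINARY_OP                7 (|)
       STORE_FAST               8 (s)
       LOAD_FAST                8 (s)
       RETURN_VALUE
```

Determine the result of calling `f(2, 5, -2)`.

LOAD_FAST_LOAD_FAST b,c → push 5,-2. Stack: [5, -2]
BINARY_OP - → 5 - -2 = 7. Stack: [7]
LOAD_FAST c → push -2. Stack: [7, -2]
BINARY_OP - → 7 - -2 = 9. Stack: [9]
STORE_FAST u → u=9. Stack: []
LOAD_CONST → push 5. Stack: [5]
LOAD_FAST c → push -2. Stack: [5, -2]
BINARY_OP & → 5 & -2 = 4. Stack: [4]
STORE_FAST u → u=4. Stack: []
LOAD_CONST → push 5. Stack: [5]
LOAD_FAST a → push 2. Stack: [5, 2]
BINARY_OP + → 5 + 2 = 7. Stack: [7]
STORE_FAST u → u=7. Stack: []
LOAD_FAST_LOAD_FAST a,a → push 2,2. Stack: [2, 2]
BINARY_OP // → 2 // 2 = 1. Stack: [1]
LOAD_FAST u → push 7. Stack: [1, 7]
BINARY_OP - → 1 - 7 = -6. Stack: [-6]
STORE_FAST x → x=-6. Stack: []
LOAD_FAST_LOAD_FAST x,b → push -6,5. Stack: [-6, 5]
BINARY_OP // → -6 // 5 = -2. Stack: [-2]
LOAD_FAST x → push -6. Stack: [-2, -6]
BINARY_OP - → -2 - -6 = 4. Stack: [4]
STORE_FAST m → m=4. Stack: []
LOAD_FAST a → push 2. Stack: [2]
LOAD_CONST → push 12. Stack: [2, 12]
BINARY_OP + → 2 + 12 = 14. Stack: [14]
LOAD_FAST m → push 4. Stack: [14, 4]
BINARY_OP * → 14 * 4 = 56. Stack: [56]
STORE_FAST z → z=56. Stack: []
LOAD_CONST → push 8. Stack: [8]
LOAD_FAST z → push 56. Stack: [8, 56]
BINARY_OP * → 8 * 56 = 448. Stack: [448]
LOAD_CONST → push 3. Stack: [448, 3]
BINARY_OP * → 448 * 3 = 1344. Stack: [1344]
STORE_FAST w → w=1344. Stack: []
LOAD_FAST_LOAD_FAST z,w → push 56,1344. Stack: [56, 1344]
BINARY_OP - → 56 - 1344 = -1288. Stack: [-1288]
LOAD_CONST → push 3. Stack: [-1288, 3]
LOAD_FAST u → push 7. Stack: [-1288, 3, 7]
BINARY_OP % → 3 % 7 = 3. Stack: [-1288, 3]
BINARY_OP | → -1288 | 3 = -1285. Stack: [-1285]
STORE_FAST s → s=-1285. Stack: []
LOAD_FAST s → push -1285. Stack: [-1285]
RETURN_VALUE → return -1285.

-1285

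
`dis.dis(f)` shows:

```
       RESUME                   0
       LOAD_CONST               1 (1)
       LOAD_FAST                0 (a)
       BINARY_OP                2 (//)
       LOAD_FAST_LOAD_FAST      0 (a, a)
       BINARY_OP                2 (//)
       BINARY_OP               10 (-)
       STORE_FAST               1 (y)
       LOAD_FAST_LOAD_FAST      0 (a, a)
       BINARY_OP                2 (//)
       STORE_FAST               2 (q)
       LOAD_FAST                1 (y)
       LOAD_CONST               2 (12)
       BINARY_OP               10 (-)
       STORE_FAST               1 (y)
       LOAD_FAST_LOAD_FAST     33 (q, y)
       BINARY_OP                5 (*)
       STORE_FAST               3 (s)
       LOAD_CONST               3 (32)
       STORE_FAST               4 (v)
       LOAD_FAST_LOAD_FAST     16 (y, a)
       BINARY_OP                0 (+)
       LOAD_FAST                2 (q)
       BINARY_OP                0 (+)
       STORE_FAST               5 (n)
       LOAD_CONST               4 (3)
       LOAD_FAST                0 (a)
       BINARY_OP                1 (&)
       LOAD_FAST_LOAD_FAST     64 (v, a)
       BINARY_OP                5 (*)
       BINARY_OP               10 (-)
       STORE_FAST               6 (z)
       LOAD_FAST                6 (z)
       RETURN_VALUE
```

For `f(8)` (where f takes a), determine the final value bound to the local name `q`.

1

LOAD_CONST → push 1. Stack: [1]
LOAD_FAST a → push 8. Stack: [1, 8]
BINARY_OP // → 1 // 8 = 0. Stack: [0]
LOAD_FAST_LOAD_FAST a,a → push 8,8. Stack: [0, 8, 8]
BINARY_OP // → 8 // 8 = 1. Stack: [0, 1]
BINARY_OP - → 0 - 1 = -1. Stack: [-1]
STORE_FAST y → y=-1. Stack: []
LOAD_FAST_LOAD_FAST a,a → push 8,8. Stack: [8, 8]
BINARY_OP // → 8 // 8 = 1. Stack: [1]
STORE_FAST q → q=1. Stack: []
LOAD_FAST y → push -1. Stack: [-1]
LOAD_CONST → push 12. Stack: [-1, 12]
BINARY_OP - → -1 - 12 = -13. Stack: [-13]
STORE_FAST y → y=-13. Stack: []
LOAD_FAST_LOAD_FAST q,y → push 1,-13. Stack: [1, -13]
BINARY_OP * → 1 * -13 = -13. Stack: [-13]
STORE_FAST s → s=-13. Stack: []
LOAD_CONST → push 32. Stack: [32]
STORE_FAST v → v=32. Stack: []
LOAD_FAST_LOAD_FAST y,a → push -13,8. Stack: [-13, 8]
BINARY_OP + → -13 + 8 = -5. Stack: [-5]
LOAD_FAST q → push 1. Stack: [-5, 1]
BINARY_OP + → -5 + 1 = -4. Stack: [-4]
STORE_FAST n → n=-4. Stack: []
LOAD_CONST → push 3. Stack: [3]
LOAD_FAST a → push 8. Stack: [3, 8]
BINARY_OP & → 3 & 8 = 0. Stack: [0]
LOAD_FAST_LOAD_FAST v,a → push 32,8. Stack: [0, 32, 8]
BINARY_OP * → 32 * 8 = 256. Stack: [0, 256]
BINARY_OP - → 0 - 256 = -256. Stack: [-256]
STORE_FAST z → z=-256. Stack: []
LOAD_FAST z → push -256. Stack: [-256]
RETURN_VALUE → return -256.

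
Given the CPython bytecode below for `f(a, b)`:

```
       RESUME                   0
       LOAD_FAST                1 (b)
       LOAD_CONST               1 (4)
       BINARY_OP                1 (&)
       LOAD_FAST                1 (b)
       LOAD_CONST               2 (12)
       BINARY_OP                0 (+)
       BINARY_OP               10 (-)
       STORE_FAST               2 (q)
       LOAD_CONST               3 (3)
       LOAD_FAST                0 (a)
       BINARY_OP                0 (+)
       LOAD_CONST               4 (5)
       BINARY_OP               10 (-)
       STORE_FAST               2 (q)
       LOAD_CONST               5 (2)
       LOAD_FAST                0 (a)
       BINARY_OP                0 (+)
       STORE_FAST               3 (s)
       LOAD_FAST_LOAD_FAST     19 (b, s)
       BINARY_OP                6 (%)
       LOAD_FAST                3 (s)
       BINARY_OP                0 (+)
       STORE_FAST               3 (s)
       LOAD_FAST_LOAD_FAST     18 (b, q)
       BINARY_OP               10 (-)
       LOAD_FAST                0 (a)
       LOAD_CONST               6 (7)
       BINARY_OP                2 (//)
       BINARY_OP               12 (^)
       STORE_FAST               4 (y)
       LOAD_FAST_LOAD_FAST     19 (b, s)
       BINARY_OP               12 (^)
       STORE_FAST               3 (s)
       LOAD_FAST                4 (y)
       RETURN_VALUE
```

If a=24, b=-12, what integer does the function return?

LOAD_FAST b → push -12. Stack: [-12]
LOAD_CONST → push 4. Stack: [-12, 4]
BINARY_OP & → -12 & 4 = 4. Stack: [4]
LOAD_FAST b → push -12. Stack: [4, -12]
LOAD_CONST → push 12. Stack: [4, -12, 12]
BINARY_OP + → -12 + 12 = 0. Stack: [4, 0]
BINARY_OP - → 4 - 0 = 4. Stack: [4]
STORE_FAST q → q=4. Stack: []
LOAD_CONST → push 3. Stack: [3]
LOAD_FAST a → push 24. Stack: [3, 24]
BINARY_OP + → 3 + 24 = 27. Stack: [27]
LOAD_CONST → push 5. Stack: [27, 5]
BINARY_OP - → 27 - 5 = 22. Stack: [22]
STORE_FAST q → q=22. Stack: []
LOAD_CONST → push 2. Stack: [2]
LOAD_FAST a → push 24. Stack: [2, 24]
BINARY_OP + → 2 + 24 = 26. Stack: [26]
STORE_FAST s → s=26. Stack: []
LOAD_FAST_LOAD_FAST b,s → push -12,26. Stack: [-12, 26]
BINARY_OP % → -12 % 26 = 14. Stack: [14]
LOAD_FAST s → push 26. Stack: [14, 26]
BINARY_OP + → 14 + 26 = 40. Stack: [40]
STORE_FAST s → s=40. Stack: []
LOAD_FAST_LOAD_FAST b,q → push -12,22. Stack: [-12, 22]
BINARY_OP - → -12 - 22 = -34. Stack: [-34]
LOAD_FAST a → push 24. Stack: [-34, 24]
LOAD_CONST → push 7. Stack: [-34, 24, 7]
BINARY_OP // → 24 // 7 = 3. Stack: [-34, 3]
BINARY_OP ^ → -34 ^ 3 = -35. Stack: [-35]
STORE_FAST y → y=-35. Stack: []
LOAD_FAST_LOAD_FAST b,s → push -12,40. Stack: [-12, 40]
BINARY_OP ^ → -12 ^ 40 = -36. Stack: [-36]
STORE_FAST s → s=-36. Stack: []
LOAD_FAST y → push -35. Stack: [-35]
RETURN_VALUE → return -35.

-35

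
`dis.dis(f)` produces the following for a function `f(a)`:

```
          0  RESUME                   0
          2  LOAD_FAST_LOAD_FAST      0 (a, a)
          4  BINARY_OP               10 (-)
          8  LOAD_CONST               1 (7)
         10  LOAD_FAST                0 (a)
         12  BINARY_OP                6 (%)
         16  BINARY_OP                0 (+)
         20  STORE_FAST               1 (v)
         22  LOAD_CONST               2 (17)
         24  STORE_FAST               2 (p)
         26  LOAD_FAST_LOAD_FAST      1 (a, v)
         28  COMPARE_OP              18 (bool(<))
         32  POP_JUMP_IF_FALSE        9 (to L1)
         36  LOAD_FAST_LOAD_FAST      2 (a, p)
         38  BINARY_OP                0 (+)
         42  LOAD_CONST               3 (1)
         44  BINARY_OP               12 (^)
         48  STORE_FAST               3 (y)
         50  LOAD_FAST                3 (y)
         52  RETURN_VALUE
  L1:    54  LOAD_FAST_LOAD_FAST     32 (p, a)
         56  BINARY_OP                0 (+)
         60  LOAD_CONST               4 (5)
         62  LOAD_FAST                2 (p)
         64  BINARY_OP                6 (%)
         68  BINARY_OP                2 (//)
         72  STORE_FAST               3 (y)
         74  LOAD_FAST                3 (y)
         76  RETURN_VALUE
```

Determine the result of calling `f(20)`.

7

LOAD_FAST_LOAD_FAST a,a → push 20,20. Stack: [20, 20]
BINARY_OP - → 20 - 20 = 0. Stack: [0]
LOAD_CONST → push 7. Stack: [0, 7]
LOAD_FAST a → push 20. Stack: [0, 7, 20]
BINARY_OP % → 7 % 20 = 7. Stack: [0, 7]
BINARY_OP + → 0 + 7 = 7. Stack: [7]
STORE_FAST v → v=7. Stack: []
LOAD_CONST → push 17. Stack: [17]
STORE_FAST p → p=17. Stack: []
LOAD_FAST_LOAD_FAST a,v → push 20,7. Stack: [20, 7]
COMPARE_OP bool(<) → 20 vs 7 = False. Stack: [False]
POP_JUMP_IF_FALSE → pop False; jump. Stack: []
LOAD_FAST_LOAD_FAST p,a → push 17,20. Stack: [17, 20]
BINARY_OP + → 17 + 20 = 37. Stack: [37]
LOAD_CONST → push 5. Stack: [37, 5]
LOAD_FAST p → push 17. Stack: [37, 5, 17]
BINARY_OP % → 5 % 17 = 5. Stack: [37, 5]
BINARY_OP // → 37 // 5 = 7. Stack: [7]
STORE_FAST y → y=7. Stack: []
LOAD_FAST y → push 7. Stack: [7]
RETURN_VALUE → return 7.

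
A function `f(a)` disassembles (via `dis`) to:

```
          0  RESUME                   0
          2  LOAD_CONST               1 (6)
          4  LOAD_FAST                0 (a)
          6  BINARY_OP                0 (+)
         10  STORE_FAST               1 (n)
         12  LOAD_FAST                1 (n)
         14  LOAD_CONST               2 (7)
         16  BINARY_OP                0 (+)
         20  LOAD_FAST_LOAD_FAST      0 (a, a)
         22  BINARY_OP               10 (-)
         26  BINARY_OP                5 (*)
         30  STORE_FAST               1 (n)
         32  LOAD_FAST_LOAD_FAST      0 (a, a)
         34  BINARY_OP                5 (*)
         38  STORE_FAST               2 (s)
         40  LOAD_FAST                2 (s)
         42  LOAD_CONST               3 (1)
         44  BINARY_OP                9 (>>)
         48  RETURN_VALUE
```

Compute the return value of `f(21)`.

220

LOAD_CONST → push 6. Stack: [6]
LOAD_FAST a → push 21. Stack: [6, 21]
BINARY_OP + → 6 + 21 = 27. Stack: [27]
STORE_FAST n → n=27. Stack: []
LOAD_FAST n → push 27. Stack: [27]
LOAD_CONST → push 7. Stack: [27, 7]
BINARY_OP + → 27 + 7 = 34. Stack: [34]
LOAD_FAST_LOAD_FAST a,a → push 21,21. Stack: [34, 21, 21]
BINARY_OP - → 21 - 21 = 0. Stack: [34, 0]
BINARY_OP * → 34 * 0 = 0. Stack: [0]
STORE_FAST n → n=0. Stack: []
LOAD_FAST_LOAD_FAST a,a → push 21,21. Stack: [21, 21]
BINARY_OP * → 21 * 21 = 441. Stack: [441]
STORE_FAST s → s=441. Stack: []
LOAD_FAST s → push 441. Stack: [441]
LOAD_CONST → push 1. Stack: [441, 1]
BINARY_OP >> → 441 >> 1 = 220. Stack: [220]
RETURN_VALUE → return 220.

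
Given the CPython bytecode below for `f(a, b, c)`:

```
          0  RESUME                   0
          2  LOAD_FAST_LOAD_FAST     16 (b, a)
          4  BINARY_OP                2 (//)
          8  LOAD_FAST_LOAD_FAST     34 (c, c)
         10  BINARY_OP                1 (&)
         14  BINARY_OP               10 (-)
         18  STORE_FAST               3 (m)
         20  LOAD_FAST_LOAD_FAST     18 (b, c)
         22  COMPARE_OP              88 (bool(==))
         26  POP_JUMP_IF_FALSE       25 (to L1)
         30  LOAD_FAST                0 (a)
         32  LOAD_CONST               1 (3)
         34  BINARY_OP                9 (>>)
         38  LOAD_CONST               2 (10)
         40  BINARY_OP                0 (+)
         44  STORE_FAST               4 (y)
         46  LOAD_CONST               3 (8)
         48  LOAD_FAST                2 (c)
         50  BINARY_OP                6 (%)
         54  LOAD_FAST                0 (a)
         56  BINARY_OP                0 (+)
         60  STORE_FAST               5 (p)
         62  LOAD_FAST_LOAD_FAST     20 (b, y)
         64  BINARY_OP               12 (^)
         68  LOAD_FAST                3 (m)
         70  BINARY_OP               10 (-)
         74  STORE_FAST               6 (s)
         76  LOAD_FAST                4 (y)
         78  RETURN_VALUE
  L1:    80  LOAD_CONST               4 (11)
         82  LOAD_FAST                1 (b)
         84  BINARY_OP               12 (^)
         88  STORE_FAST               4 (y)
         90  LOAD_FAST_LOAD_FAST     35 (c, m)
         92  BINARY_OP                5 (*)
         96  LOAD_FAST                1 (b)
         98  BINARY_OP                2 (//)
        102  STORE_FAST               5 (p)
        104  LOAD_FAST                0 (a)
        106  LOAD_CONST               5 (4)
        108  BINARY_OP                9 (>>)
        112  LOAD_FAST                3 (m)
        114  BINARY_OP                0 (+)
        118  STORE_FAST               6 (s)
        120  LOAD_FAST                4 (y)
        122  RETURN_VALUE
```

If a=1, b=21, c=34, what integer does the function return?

30

LOAD_FAST_LOAD_FAST b,a → push 21,1. Stack: [21, 1]
BINARY_OP // → 21 // 1 = 21. Stack: [21]
LOAD_FAST_LOAD_FAST c,c → push 34,34. Stack: [21, 34, 34]
BINARY_OP & → 34 & 34 = 34. Stack: [21, 34]
BINARY_OP - → 21 - 34 = -13. Stack: [-13]
STORE_FAST m → m=-13. Stack: []
LOAD_FAST_LOAD_FAST b,c → push 21,34. Stack: [21, 34]
COMPARE_OP bool(==) → 21 vs 34 = False. Stack: [False]
POP_JUMP_IF_FALSE → pop False; jump. Stack: []
LOAD_CONST → push 11. Stack: [11]
LOAD_FAST b → push 21. Stack: [11, 21]
BINARY_OP ^ → 11 ^ 21 = 30. Stack: [30]
STORE_FAST y → y=30. Stack: []
LOAD_FAST_LOAD_FAST c,m → push 34,-13. Stack: [34, -13]
BINARY_OP * → 34 * -13 = -442. Stack: [-442]
LOAD_FAST b → push 21. Stack: [-442, 21]
BINARY_OP // → -442 // 21 = -22. Stack: [-22]
STORE_FAST p → p=-22. Stack: []
LOAD_FAST a → push 1. Stack: [1]
LOAD_CONST → push 4. Stack: [1, 4]
BINARY_OP >> → 1 >> 4 = 0. Stack: [0]
LOAD_FAST m → push -13. Stack: [0, -13]
BINARY_OP + → 0 + -13 = -13. Stack: [-13]
STORE_FAST s → s=-13. Stack: []
LOAD_FAST y → push 30. Stack: [30]
RETURN_VALUE → return 30.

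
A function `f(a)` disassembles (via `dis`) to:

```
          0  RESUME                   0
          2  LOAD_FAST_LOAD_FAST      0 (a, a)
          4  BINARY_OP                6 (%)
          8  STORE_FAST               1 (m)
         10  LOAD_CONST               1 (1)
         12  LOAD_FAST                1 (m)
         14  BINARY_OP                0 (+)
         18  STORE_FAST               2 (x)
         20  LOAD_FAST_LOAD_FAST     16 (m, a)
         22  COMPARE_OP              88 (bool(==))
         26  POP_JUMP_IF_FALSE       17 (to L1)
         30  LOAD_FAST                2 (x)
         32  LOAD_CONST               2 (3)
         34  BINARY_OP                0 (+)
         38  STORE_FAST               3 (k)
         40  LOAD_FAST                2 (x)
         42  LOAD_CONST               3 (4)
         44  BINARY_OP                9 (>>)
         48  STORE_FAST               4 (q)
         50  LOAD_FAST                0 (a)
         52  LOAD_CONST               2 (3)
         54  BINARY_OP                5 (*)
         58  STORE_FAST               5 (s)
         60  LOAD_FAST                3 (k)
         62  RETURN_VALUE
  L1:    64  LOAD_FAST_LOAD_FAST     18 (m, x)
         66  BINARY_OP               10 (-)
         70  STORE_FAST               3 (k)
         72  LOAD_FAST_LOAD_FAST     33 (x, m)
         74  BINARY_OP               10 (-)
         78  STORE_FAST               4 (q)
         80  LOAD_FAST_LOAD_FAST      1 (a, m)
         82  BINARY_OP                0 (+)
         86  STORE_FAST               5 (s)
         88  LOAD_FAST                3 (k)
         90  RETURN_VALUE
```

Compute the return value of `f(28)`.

-1

LOAD_FAST_LOAD_FAST a,a → push 28,28. Stack: [28, 28]
BINARY_OP % → 28 % 28 = 0. Stack: [0]
STORE_FAST m → m=0. Stack: []
LOAD_CONST → push 1. Stack: [1]
LOAD_FAST m → push 0. Stack: [1, 0]
BINARY_OP + → 1 + 0 = 1. Stack: [1]
STORE_FAST x → x=1. Stack: []
LOAD_FAST_LOAD_FAST m,a → push 0,28. Stack: [0, 28]
COMPARE_OP bool(==) → 0 vs 28 = False. Stack: [False]
POP_JUMP_IF_FALSE → pop False; jump. Stack: []
LOAD_FAST_LOAD_FAST m,x → push 0,1. Stack: [0, 1]
BINARY_OP - → 0 - 1 = -1. Stack: [-1]
STORE_FAST k → k=-1. Stack: []
LOAD_FAST_LOAD_FAST x,m → push 1,0. Stack: [1, 0]
BINARY_OP - → 1 - 0 = 1. Stack: [1]
STORE_FAST q → q=1. Stack: []
LOAD_FAST_LOAD_FAST a,m → push 28,0. Stack: [28, 0]
BINARY_OP + → 28 + 0 = 28. Stack: [28]
STORE_FAST s → s=28. Stack: []
LOAD_FAST k → push -1. Stack: [-1]
RETURN_VALUE → return -1.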